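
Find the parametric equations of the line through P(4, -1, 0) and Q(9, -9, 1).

Direction vector d = Q - P = (9 - 4, -9 + 1, 1 + 0) = (5, -8, 1)
Parametric form r = P + t·d:
x = 4 + 5t, y = -1 - 8t, z = 0 + t

x = 4 + 5t, y = -1 - 8t, z = 0 + t


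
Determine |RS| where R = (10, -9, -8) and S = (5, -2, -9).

d = √[(x₂-x₁)² + (y₂-y₁)² + (z₂-z₁)²]
  = √[(-5)² + 7² + (-1)²]
  = √[25 + 49 + 1]
  = √75
  ≈ 8.66

8.66


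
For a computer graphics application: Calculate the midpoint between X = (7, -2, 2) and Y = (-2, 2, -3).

M = ((x₁+x₂)/2, (y₁+y₂)/2, (z₁+z₂)/2)
  = ((7 - 2)/2, (-2 + 2)/2, (2 - 3)/2)
  = (5/2, 0/2, -1/2)
  = (2.5, 0, -0.5)

(2.5, 0, -0.5)


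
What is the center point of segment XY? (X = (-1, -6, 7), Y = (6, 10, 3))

M = ((x₁+x₂)/2, (y₁+y₂)/2, (z₁+z₂)/2)
  = ((-1 + 6)/2, (-6 + 10)/2, (7 + 3)/2)
  = (5/2, 4/2, 10/2)
  = (2.5, 2, 5)

(2.5, 2, 5)


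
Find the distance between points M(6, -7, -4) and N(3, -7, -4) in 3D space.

d = √[(x₂-x₁)² + (y₂-y₁)² + (z₂-z₁)²]
  = √[(-3)² + 0² + 0²]
  = √[9 + 0 + 0]
  = √9
  ≈ 3

3


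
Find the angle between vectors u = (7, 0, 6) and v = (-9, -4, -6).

u·v = 7·(-9) + 0·(-4) + 6·(-6) = -63 + 0 - 36 = -99
|u| = √(7² + 0² + 6²) = √85 ≈ 9.22
|v| = √((-9)² + (-4)² + (-6)²) = √133 ≈ 11.53
cos θ = (u·v)/(|u||v|) = -99/(9.22·11.53) ≈ -0.9311
θ = arccos(-0.9311) ≈ 158.6°

158.6°


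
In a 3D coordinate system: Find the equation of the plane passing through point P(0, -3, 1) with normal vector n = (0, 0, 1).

The plane through P with normal n = (a, b, c) satisfies n·(r - P) = 0,
i.e. ax + by + cz = a·x₀ + b·y₀ + c·z₀.
d = 0·0 + 0·(-3) + 1·1
  = 0 + 0 + 1
  = 1
Equation: z = 1

z = 1


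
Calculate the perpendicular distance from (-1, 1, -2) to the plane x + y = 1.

distance = |a·x₀ + b·y₀ + c·z₀ - d| / √(a² + b² + c²)
  = |1·(-1) + 1·1 + 0·(-2) - 1| / √(1² + 1² + 0²)
  = |-1 + 1 + 0 - 1| / √(1 + 1 + 0)
  = |-1| / √2
  = 1 / 1.414
  ≈ 0.7071

0.7071


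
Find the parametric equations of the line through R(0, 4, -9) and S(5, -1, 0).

Direction vector d = S - R = (5 + 0, -1 - 4, 0 + 9) = (5, -5, 9)
Parametric form r = R + t·d:
x = 0 + 5t, y = 4 - 5t, z = -9 + 9t

x = 0 + 5t, y = 4 - 5t, z = -9 + 9t


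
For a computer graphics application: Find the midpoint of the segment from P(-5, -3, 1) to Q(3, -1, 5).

M = ((x₁+x₂)/2, (y₁+y₂)/2, (z₁+z₂)/2)
  = ((-5 + 3)/2, (-3 - 1)/2, (1 + 5)/2)
  = (-2/2, -4/2, 6/2)
  = (-1, -2, 3)

(-1, -2, 3)


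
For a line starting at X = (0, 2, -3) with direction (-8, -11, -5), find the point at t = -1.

P(t) = X + t·d
  = (0 + (-8)·(-1), 2 + (-11)·(-1), -3 + (-5)·(-1))
  = (0 + 8, 2 + 11, -3 + 5)
  = (8, 13, 2)

(8, 13, 2)


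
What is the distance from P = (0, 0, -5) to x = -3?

distance = |a·x₀ + b·y₀ + c·z₀ - d| / √(a² + b² + c²)
  = |1·0 + 0·0 + 0·(-5) - (-3)| / √(1² + 0² + 0²)
  = |0 + 0 + 0 + 3| / √(1 + 0 + 0)
  = |3| / √1
  = 3 / 1
  ≈ 3

3


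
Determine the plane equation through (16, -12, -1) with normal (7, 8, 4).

The plane through P with normal n = (a, b, c) satisfies n·(r - P) = 0,
i.e. ax + by + cz = a·x₀ + b·y₀ + c·z₀.
d = 7·16 + 8·(-12) + 4·(-1)
  = 112 - 96 - 4
  = 12
Equation: 7x + 8y + 4z = 12

7x + 8y + 4z = 12


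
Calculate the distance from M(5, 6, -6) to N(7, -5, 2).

d = √[(x₂-x₁)² + (y₂-y₁)² + (z₂-z₁)²]
  = √[2² + (-11)² + 8²]
  = √[4 + 121 + 64]
  = √189
  ≈ 13.75

13.75


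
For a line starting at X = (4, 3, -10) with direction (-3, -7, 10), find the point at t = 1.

P(t) = X + t·d
  = (4 + (-3)·1, 3 + (-7)·1, -10 + 10·1)
  = (4 - 3, 3 - 7, -10 + 10)
  = (1, -4, 0)

(1, -4, 0)


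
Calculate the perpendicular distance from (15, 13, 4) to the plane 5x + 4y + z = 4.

distance = |a·x₀ + b·y₀ + c·z₀ - d| / √(a² + b² + c²)
  = |5·15 + 4·13 + 1·4 - 4| / √(5² + 4² + 1²)
  = |75 + 52 + 4 - 4| / √(25 + 16 + 1)
  = |127| / √42
  = 127 / 6.481
  ≈ 19.6

19.6


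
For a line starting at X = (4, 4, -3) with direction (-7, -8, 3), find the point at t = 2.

P(t) = X + t·d
  = (4 + (-7)·2, 4 + (-8)·2, -3 + 3·2)
  = (4 - 14, 4 - 16, -3 + 6)
  = (-10, -12, 3)

(-10, -12, 3)


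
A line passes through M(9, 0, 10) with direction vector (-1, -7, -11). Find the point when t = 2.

P(t) = M + t·d
  = (9 + (-1)·2, 0 + (-7)·2, 10 + (-11)·2)
  = (9 - 2, 0 - 14, 10 - 22)
  = (7, -14, -12)

(7, -14, -12)


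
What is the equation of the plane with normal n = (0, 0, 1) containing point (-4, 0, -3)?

The plane through P with normal n = (a, b, c) satisfies n·(r - P) = 0,
i.e. ax + by + cz = a·x₀ + b·y₀ + c·z₀.
d = 0·(-4) + 0·0 + 1·(-3)
  = 0 + 0 - 3
  = -3
Equation: z = -3

z = -3


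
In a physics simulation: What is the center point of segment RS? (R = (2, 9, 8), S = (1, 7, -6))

M = ((x₁+x₂)/2, (y₁+y₂)/2, (z₁+z₂)/2)
  = ((2 + 1)/2, (9 + 7)/2, (8 - 6)/2)
  = (3/2, 16/2, 2/2)
  = (1.5, 8, 1)

(1.5, 8, 1)


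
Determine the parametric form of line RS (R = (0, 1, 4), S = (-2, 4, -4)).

Direction vector d = S - R = (-2 + 0, 4 - 1, -4 - 4) = (-2, 3, -8)
Parametric form r = R + t·d:
x = 0 - 2t, y = 1 + 3t, z = 4 - 8t

x = 0 - 2t, y = 1 + 3t, z = 4 - 8t


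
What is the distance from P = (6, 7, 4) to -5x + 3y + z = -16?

distance = |a·x₀ + b·y₀ + c·z₀ - d| / √(a² + b² + c²)
  = |(-5)·6 + 3·7 + 1·4 - (-16)| / √((-5)² + 3² + 1²)
  = |-30 + 21 + 4 + 16| / √(25 + 9 + 1)
  = |11| / √35
  = 11 / 5.916
  ≈ 1.859

1.859


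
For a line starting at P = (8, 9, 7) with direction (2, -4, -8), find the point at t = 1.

P(t) = P + t·d
  = (8 + 2·1, 9 + (-4)·1, 7 + (-8)·1)
  = (8 + 2, 9 - 4, 7 - 8)
  = (10, 5, -1)

(10, 5, -1)


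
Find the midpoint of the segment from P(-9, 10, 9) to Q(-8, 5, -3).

M = ((x₁+x₂)/2, (y₁+y₂)/2, (z₁+z₂)/2)
  = ((-9 - 8)/2, (10 + 5)/2, (9 - 3)/2)
  = (-17/2, 15/2, 6/2)
  = (-8.5, 7.5, 3)

(-8.5, 7.5, 3)


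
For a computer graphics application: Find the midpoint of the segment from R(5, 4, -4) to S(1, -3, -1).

M = ((x₁+x₂)/2, (y₁+y₂)/2, (z₁+z₂)/2)
  = ((5 + 1)/2, (4 - 3)/2, (-4 - 1)/2)
  = (6/2, 1/2, -5/2)
  = (3, 0.5, -2.5)

(3, 0.5, -2.5)


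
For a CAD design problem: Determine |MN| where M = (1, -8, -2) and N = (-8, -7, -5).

d = √[(x₂-x₁)² + (y₂-y₁)² + (z₂-z₁)²]
  = √[(-9)² + 1² + (-3)²]
  = √[81 + 1 + 9]
  = √91
  ≈ 9.539

9.539


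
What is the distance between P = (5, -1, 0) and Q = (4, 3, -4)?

d = √[(x₂-x₁)² + (y₂-y₁)² + (z₂-z₁)²]
  = √[(-1)² + 4² + (-4)²]
  = √[1 + 16 + 16]
  = √33
  ≈ 5.745

5.745


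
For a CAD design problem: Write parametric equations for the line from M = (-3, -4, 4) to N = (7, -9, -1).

Direction vector d = N - M = (7 + 3, -9 + 4, -1 - 4) = (10, -5, -5)
Parametric form r = M + t·d:
x = -3 + 10t, y = -4 - 5t, z = 4 - 5t

x = -3 + 10t, y = -4 - 5t, z = 4 - 5t


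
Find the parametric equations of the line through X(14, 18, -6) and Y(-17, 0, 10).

Direction vector d = Y - X = (-17 - 14, 0 - 18, 10 + 6) = (-31, -18, 16)
Parametric form r = X + t·d:
x = 14 - 31t, y = 18 - 18t, z = -6 + 16t

x = 14 - 31t, y = 18 - 18t, z = -6 + 16t


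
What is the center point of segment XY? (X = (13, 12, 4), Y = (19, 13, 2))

M = ((x₁+x₂)/2, (y₁+y₂)/2, (z₁+z₂)/2)
  = ((13 + 19)/2, (12 + 13)/2, (4 + 2)/2)
  = (32/2, 25/2, 6/2)
  = (16, 12.5, 3)

(16, 12.5, 3)


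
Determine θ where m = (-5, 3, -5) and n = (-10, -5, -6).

m·n = (-5)·(-10) + 3·(-5) + (-5)·(-6) = 50 - 15 + 30 = 65
|m| = √((-5)² + 3² + (-5)²) = √59 ≈ 7.681
|n| = √((-10)² + (-5)² + (-6)²) = √161 ≈ 12.69
cos θ = (m·n)/(|m||n|) = 65/(7.681·12.69) ≈ 0.6669
θ = arccos(0.6669) ≈ 48.17°

48.17°


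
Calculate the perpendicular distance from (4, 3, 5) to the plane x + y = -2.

distance = |a·x₀ + b·y₀ + c·z₀ - d| / √(a² + b² + c²)
  = |1·4 + 1·3 + 0·5 - (-2)| / √(1² + 1² + 0²)
  = |4 + 3 + 0 + 2| / √(1 + 1 + 0)
  = |9| / √2
  = 9 / 1.414
  ≈ 6.364

6.364


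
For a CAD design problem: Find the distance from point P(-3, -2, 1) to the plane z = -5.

distance = |a·x₀ + b·y₀ + c·z₀ - d| / √(a² + b² + c²)
  = |0·(-3) + 0·(-2) + 1·1 - (-5)| / √(0² + 0² + 1²)
  = |0 + 0 + 1 + 5| / √(0 + 0 + 1)
  = |6| / √1
  = 6 / 1
  ≈ 6

6


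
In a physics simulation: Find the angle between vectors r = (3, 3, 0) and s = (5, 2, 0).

r·s = 3·5 + 3·2 + 0·0 = 15 + 6 + 0 = 21
|r| = √(3² + 3² + 0²) = √18 ≈ 4.243
|s| = √(5² + 2² + 0²) = √29 ≈ 5.385
cos θ = (r·s)/(|r||s|) = 21/(4.243·5.385) ≈ 0.9191
θ = arccos(0.9191) ≈ 23.2°

23.2°


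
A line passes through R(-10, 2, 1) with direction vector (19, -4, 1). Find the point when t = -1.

P(t) = R + t·d
  = (-10 + 19·(-1), 2 + (-4)·(-1), 1 + 1·(-1))
  = (-10 - 19, 2 + 4, 1 - 1)
  = (-29, 6, 0)

(-29, 6, 0)


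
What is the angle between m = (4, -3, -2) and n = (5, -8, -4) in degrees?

m·n = 4·5 + (-3)·(-8) + (-2)·(-4) = 20 + 24 + 8 = 52
|m| = √(4² + (-3)² + (-2)²) = √29 ≈ 5.385
|n| = √(5² + (-8)² + (-4)²) = √105 ≈ 10.25
cos θ = (m·n)/(|m||n|) = 52/(5.385·10.25) ≈ 0.9423
θ = arccos(0.9423) ≈ 19.55°

19.55°


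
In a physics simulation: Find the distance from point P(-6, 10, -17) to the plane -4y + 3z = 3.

distance = |a·x₀ + b·y₀ + c·z₀ - d| / √(a² + b² + c²)
  = |0·(-6) + (-4)·10 + 3·(-17) - 3| / √(0² + (-4)² + 3²)
  = |0 - 40 - 51 - 3| / √(0 + 16 + 9)
  = |-94| / √25
  = 94 / 5
  ≈ 18.8

18.8


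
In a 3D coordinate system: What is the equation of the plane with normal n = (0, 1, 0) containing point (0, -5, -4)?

The plane through P with normal n = (a, b, c) satisfies n·(r - P) = 0,
i.e. ax + by + cz = a·x₀ + b·y₀ + c·z₀.
d = 0·0 + 1·(-5) + 0·(-4)
  = 0 - 5 + 0
  = -5
Equation: y = -5

y = -5


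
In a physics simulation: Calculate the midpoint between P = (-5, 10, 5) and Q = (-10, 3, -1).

M = ((x₁+x₂)/2, (y₁+y₂)/2, (z₁+z₂)/2)
  = ((-5 - 10)/2, (10 + 3)/2, (5 - 1)/2)
  = (-15/2, 13/2, 4/2)
  = (-7.5, 6.5, 2)

(-7.5, 6.5, 2)


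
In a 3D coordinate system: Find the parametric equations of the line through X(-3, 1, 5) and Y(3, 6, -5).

Direction vector d = Y - X = (3 + 3, 6 - 1, -5 - 5) = (6, 5, -10)
Parametric form r = X + t·d:
x = -3 + 6t, y = 1 + 5t, z = 5 - 10t

x = -3 + 6t, y = 1 + 5t, z = 5 - 10t


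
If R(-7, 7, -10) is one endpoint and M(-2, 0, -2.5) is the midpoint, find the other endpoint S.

S = 2M - R
  = (2·(-2) - (-7), 2·0 - 7, 2·(-2.5) - (-10))
  = (-4 + 7, 0 - 7, -5 + 10)
  = (3, -7, 5)

(3, -7, 5)


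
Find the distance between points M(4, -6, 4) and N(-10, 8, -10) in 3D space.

d = √[(x₂-x₁)² + (y₂-y₁)² + (z₂-z₁)²]
  = √[(-14)² + 14² + (-14)²]
  = √[196 + 196 + 196]
  = √588
  ≈ 24.25

24.25


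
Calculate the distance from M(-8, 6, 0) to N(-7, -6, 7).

d = √[(x₂-x₁)² + (y₂-y₁)² + (z₂-z₁)²]
  = √[1² + (-12)² + 7²]
  = √[1 + 144 + 49]
  = √194
  ≈ 13.93

13.93


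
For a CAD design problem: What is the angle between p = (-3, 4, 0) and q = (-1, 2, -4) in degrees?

p·q = (-3)·(-1) + 4·2 + 0·(-4) = 3 + 8 + 0 = 11
|p| = √((-3)² + 4² + 0²) = √25 ≈ 5
|q| = √((-1)² + 2² + (-4)²) = √21 ≈ 4.583
cos θ = (p·q)/(|p||q|) = 11/(5·4.583) ≈ 0.4801
θ = arccos(0.4801) ≈ 61.31°

61.31°


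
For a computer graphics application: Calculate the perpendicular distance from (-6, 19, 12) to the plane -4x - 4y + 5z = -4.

distance = |a·x₀ + b·y₀ + c·z₀ - d| / √(a² + b² + c²)
  = |(-4)·(-6) + (-4)·19 + 5·12 - (-4)| / √((-4)² + (-4)² + 5²)
  = |24 - 76 + 60 + 4| / √(16 + 16 + 25)
  = |12| / √57
  = 12 / 7.55
  ≈ 1.589

1.589


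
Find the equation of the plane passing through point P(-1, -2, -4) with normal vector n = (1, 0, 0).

The plane through P with normal n = (a, b, c) satisfies n·(r - P) = 0,
i.e. ax + by + cz = a·x₀ + b·y₀ + c·z₀.
d = 1·(-1) + 0·(-2) + 0·(-4)
  = -1 + 0 + 0
  = -1
Equation: x = -1

x = -1


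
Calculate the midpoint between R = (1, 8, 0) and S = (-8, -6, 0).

M = ((x₁+x₂)/2, (y₁+y₂)/2, (z₁+z₂)/2)
  = ((1 - 8)/2, (8 - 6)/2, (0 + 0)/2)
  = (-7/2, 2/2, 0/2)
  = (-3.5, 1, 0)

(-3.5, 1, 0)


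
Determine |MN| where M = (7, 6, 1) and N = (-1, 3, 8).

d = √[(x₂-x₁)² + (y₂-y₁)² + (z₂-z₁)²]
  = √[(-8)² + (-3)² + 7²]
  = √[64 + 9 + 49]
  = √122
  ≈ 11.05

11.05


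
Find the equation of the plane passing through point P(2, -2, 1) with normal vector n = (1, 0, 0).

The plane through P with normal n = (a, b, c) satisfies n·(r - P) = 0,
i.e. ax + by + cz = a·x₀ + b·y₀ + c·z₀.
d = 1·2 + 0·(-2) + 0·1
  = 2 + 0 + 0
  = 2
Equation: x = 2

x = 2


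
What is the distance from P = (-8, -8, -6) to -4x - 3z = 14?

distance = |a·x₀ + b·y₀ + c·z₀ - d| / √(a² + b² + c²)
  = |(-4)·(-8) + 0·(-8) + (-3)·(-6) - 14| / √((-4)² + 0² + (-3)²)
  = |32 + 0 + 18 - 14| / √(16 + 0 + 9)
  = |36| / √25
  = 36 / 5
  ≈ 7.2

7.2


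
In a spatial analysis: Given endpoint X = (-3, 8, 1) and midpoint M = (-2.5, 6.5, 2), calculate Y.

Y = 2M - X
  = (2·(-2.5) - (-3), 2·6.5 - 8, 2·2 - 1)
  = (-5 + 3, 13 - 8, 4 - 1)
  = (-2, 5, 3)

(-2, 5, 3)


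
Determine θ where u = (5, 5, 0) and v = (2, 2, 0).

u·v = 5·2 + 5·2 + 0·0 = 10 + 10 + 0 = 20
|u| = √(5² + 5² + 0²) = √50 ≈ 7.071
|v| = √(2² + 2² + 0²) = √8 ≈ 2.828
cos θ = (u·v)/(|u||v|) = 20/(7.071·2.828) ≈ 1
θ = arccos(1) ≈ 0°

0°


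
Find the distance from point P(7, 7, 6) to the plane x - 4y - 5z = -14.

distance = |a·x₀ + b·y₀ + c·z₀ - d| / √(a² + b² + c²)
  = |1·7 + (-4)·7 + (-5)·6 - (-14)| / √(1² + (-4)² + (-5)²)
  = |7 - 28 - 30 + 14| / √(1 + 16 + 25)
  = |-37| / √42
  = 37 / 6.481
  ≈ 5.709

5.709


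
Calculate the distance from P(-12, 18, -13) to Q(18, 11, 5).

d = √[(x₂-x₁)² + (y₂-y₁)² + (z₂-z₁)²]
  = √[30² + (-7)² + 18²]
  = √[900 + 49 + 324]
  = √1273
  ≈ 35.68

35.68


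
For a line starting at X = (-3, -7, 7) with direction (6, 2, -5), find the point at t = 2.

P(t) = X + t·d
  = (-3 + 6·2, -7 + 2·2, 7 + (-5)·2)
  = (-3 + 12, -7 + 4, 7 - 10)
  = (9, -3, -3)

(9, -3, -3)


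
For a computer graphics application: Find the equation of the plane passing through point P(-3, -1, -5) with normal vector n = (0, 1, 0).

The plane through P with normal n = (a, b, c) satisfies n·(r - P) = 0,
i.e. ax + by + cz = a·x₀ + b·y₀ + c·z₀.
d = 0·(-3) + 1·(-1) + 0·(-5)
  = 0 - 1 + 0
  = -1
Equation: y = -1

y = -1


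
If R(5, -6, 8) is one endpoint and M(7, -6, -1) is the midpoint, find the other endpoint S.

S = 2M - R
  = (2·7 - 5, 2·(-6) - (-6), 2·(-1) - 8)
  = (14 - 5, -12 + 6, -2 - 8)
  = (9, -6, -10)

(9, -6, -10)


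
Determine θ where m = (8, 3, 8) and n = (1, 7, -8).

m·n = 8·1 + 3·7 + 8·(-8) = 8 + 21 - 64 = -35
|m| = √(8² + 3² + 8²) = √137 ≈ 11.7
|n| = √(1² + 7² + (-8)²) = √114 ≈ 10.68
cos θ = (m·n)/(|m||n|) = -35/(11.7·10.68) ≈ -0.2801
θ = arccos(-0.2801) ≈ 106.3°

106.3°


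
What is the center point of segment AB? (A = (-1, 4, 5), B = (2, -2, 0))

M = ((x₁+x₂)/2, (y₁+y₂)/2, (z₁+z₂)/2)
  = ((-1 + 2)/2, (4 - 2)/2, (5 + 0)/2)
  = (1/2, 2/2, 5/2)
  = (0.5, 1, 2.5)

(0.5, 1, 2.5)


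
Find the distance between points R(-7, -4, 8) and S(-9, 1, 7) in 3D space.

d = √[(x₂-x₁)² + (y₂-y₁)² + (z₂-z₁)²]
  = √[(-2)² + 5² + (-1)²]
  = √[4 + 25 + 1]
  = √30
  ≈ 5.477

5.477


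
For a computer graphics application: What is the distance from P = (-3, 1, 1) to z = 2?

distance = |a·x₀ + b·y₀ + c·z₀ - d| / √(a² + b² + c²)
  = |0·(-3) + 0·1 + 1·1 - 2| / √(0² + 0² + 1²)
  = |0 + 0 + 1 - 2| / √(0 + 0 + 1)
  = |-1| / √1
  = 1 / 1
  ≈ 1

1


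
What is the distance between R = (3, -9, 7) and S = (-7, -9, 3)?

d = √[(x₂-x₁)² + (y₂-y₁)² + (z₂-z₁)²]
  = √[(-10)² + 0² + (-4)²]
  = √[100 + 0 + 16]
  = √116
  ≈ 10.77

10.77


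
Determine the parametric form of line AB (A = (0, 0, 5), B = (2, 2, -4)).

Direction vector d = B - A = (2 + 0, 2 + 0, -4 - 5) = (2, 2, -9)
Parametric form r = A + t·d:
x = 0 + 2t, y = 0 + 2t, z = 5 - 9t

x = 0 + 2t, y = 0 + 2t, z = 5 - 9t


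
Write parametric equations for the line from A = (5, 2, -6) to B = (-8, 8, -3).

Direction vector d = B - A = (-8 - 5, 8 - 2, -3 + 6) = (-13, 6, 3)
Parametric form r = A + t·d:
x = 5 - 13t, y = 2 + 6t, z = -6 + 3t

x = 5 - 13t, y = 2 + 6t, z = -6 + 3t


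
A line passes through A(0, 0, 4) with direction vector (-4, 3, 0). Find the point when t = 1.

P(t) = A + t·d
  = (0 + (-4)·1, 0 + 3·1, 4 + 0·1)
  = (0 - 4, 0 + 3, 4 + 0)
  = (-4, 3, 4)

(-4, 3, 4)


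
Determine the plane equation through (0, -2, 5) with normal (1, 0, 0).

The plane through P with normal n = (a, b, c) satisfies n·(r - P) = 0,
i.e. ax + by + cz = a·x₀ + b·y₀ + c·z₀.
d = 1·0 + 0·(-2) + 0·5
  = 0 + 0 + 0
  = 0
Equation: x = 0

x = 0


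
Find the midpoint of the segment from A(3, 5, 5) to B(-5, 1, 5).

M = ((x₁+x₂)/2, (y₁+y₂)/2, (z₁+z₂)/2)
  = ((3 - 5)/2, (5 + 1)/2, (5 + 5)/2)
  = (-2/2, 6/2, 10/2)
  = (-1, 3, 5)

(-1, 3, 5)


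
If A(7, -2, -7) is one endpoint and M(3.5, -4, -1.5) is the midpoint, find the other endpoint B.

B = 2M - A
  = (2·3.5 - 7, 2·(-4) - (-2), 2·(-1.5) - (-7))
  = (7 - 7, -8 + 2, -3 + 7)
  = (0, -6, 4)

(0, -6, 4)


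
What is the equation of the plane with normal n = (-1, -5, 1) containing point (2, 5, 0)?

The plane through P with normal n = (a, b, c) satisfies n·(r - P) = 0,
i.e. ax + by + cz = a·x₀ + b·y₀ + c·z₀.
d = (-1)·2 + (-5)·5 + 1·0
  = -2 - 25 + 0
  = -27
Equation: -x - 5y + z = -27

-x - 5y + z = -27


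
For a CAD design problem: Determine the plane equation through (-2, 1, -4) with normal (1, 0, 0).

The plane through P with normal n = (a, b, c) satisfies n·(r - P) = 0,
i.e. ax + by + cz = a·x₀ + b·y₀ + c·z₀.
d = 1·(-2) + 0·1 + 0·(-4)
  = -2 + 0 + 0
  = -2
Equation: x = -2

x = -2


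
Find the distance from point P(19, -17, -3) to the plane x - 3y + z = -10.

distance = |a·x₀ + b·y₀ + c·z₀ - d| / √(a² + b² + c²)
  = |1·19 + (-3)·(-17) + 1·(-3) - (-10)| / √(1² + (-3)² + 1²)
  = |19 + 51 - 3 + 10| / √(1 + 9 + 1)
  = |77| / √11
  = 77 / 3.317
  ≈ 23.22

23.22


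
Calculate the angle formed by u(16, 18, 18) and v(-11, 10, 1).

u·v = 16·(-11) + 18·10 + 18·1 = -176 + 180 + 18 = 22
|u| = √(16² + 18² + 18²) = √904 ≈ 30.07
|v| = √((-11)² + 10² + 1²) = √222 ≈ 14.9
cos θ = (u·v)/(|u||v|) = 22/(30.07·14.9) ≈ 0.04911
θ = arccos(0.04911) ≈ 87.19°

87.19°


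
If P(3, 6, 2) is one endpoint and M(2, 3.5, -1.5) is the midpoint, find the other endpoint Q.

Q = 2M - P
  = (2·2 - 3, 2·3.5 - 6, 2·(-1.5) - 2)
  = (4 - 3, 7 - 6, -3 - 2)
  = (1, 1, -5)

(1, 1, -5)


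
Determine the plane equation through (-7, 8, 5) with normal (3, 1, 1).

The plane through P with normal n = (a, b, c) satisfies n·(r - P) = 0,
i.e. ax + by + cz = a·x₀ + b·y₀ + c·z₀.
d = 3·(-7) + 1·8 + 1·5
  = -21 + 8 + 5
  = -8
Equation: 3x + y + z = -8

3x + y + z = -8


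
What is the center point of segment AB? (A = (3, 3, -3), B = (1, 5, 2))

M = ((x₁+x₂)/2, (y₁+y₂)/2, (z₁+z₂)/2)
  = ((3 + 1)/2, (3 + 5)/2, (-3 + 2)/2)
  = (4/2, 8/2, -1/2)
  = (2, 4, -0.5)

(2, 4, -0.5)


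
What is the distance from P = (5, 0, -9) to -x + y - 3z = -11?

distance = |a·x₀ + b·y₀ + c·z₀ - d| / √(a² + b² + c²)
  = |(-1)·5 + 1·0 + (-3)·(-9) - (-11)| / √((-1)² + 1² + (-3)²)
  = |-5 + 0 + 27 + 11| / √(1 + 1 + 9)
  = |33| / √11
  = 33 / 3.317
  ≈ 9.95

9.95


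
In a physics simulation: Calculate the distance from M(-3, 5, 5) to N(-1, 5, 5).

d = √[(x₂-x₁)² + (y₂-y₁)² + (z₂-z₁)²]
  = √[2² + 0² + 0²]
  = √[4 + 0 + 0]
  = √4
  ≈ 2

2


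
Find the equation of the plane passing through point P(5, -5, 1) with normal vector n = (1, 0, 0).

The plane through P with normal n = (a, b, c) satisfies n·(r - P) = 0,
i.e. ax + by + cz = a·x₀ + b·y₀ + c·z₀.
d = 1·5 + 0·(-5) + 0·1
  = 5 + 0 + 0
  = 5
Equation: x = 5

x = 5


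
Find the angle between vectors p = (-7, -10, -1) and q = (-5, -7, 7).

p·q = (-7)·(-5) + (-10)·(-7) + (-1)·7 = 35 + 70 - 7 = 98
|p| = √((-7)² + (-10)² + (-1)²) = √150 ≈ 12.25
|q| = √((-5)² + (-7)² + 7²) = √123 ≈ 11.09
cos θ = (p·q)/(|p||q|) = 98/(12.25·11.09) ≈ 0.7215
θ = arccos(0.7215) ≈ 43.82°

43.82°


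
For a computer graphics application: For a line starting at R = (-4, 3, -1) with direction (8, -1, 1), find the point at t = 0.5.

P(t) = R + t·d
  = (-4 + 8·0.5, 3 + (-1)·0.5, -1 + 1·0.5)
  = (-4 + 4, 3 - 0.5, -1 + 0.5)
  = (0, 2.5, -0.5)

(0, 2.5, -0.5)


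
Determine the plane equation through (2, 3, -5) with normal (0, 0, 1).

The plane through P with normal n = (a, b, c) satisfies n·(r - P) = 0,
i.e. ax + by + cz = a·x₀ + b·y₀ + c·z₀.
d = 0·2 + 0·3 + 1·(-5)
  = 0 + 0 - 5
  = -5
Equation: z = -5

z = -5


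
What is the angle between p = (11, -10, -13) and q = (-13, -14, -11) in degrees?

p·q = 11·(-13) + (-10)·(-14) + (-13)·(-11) = -143 + 140 + 143 = 140
|p| = √(11² + (-10)² + (-13)²) = √390 ≈ 19.75
|q| = √((-13)² + (-14)² + (-11)²) = √486 ≈ 22.05
cos θ = (p·q)/(|p||q|) = 140/(19.75·22.05) ≈ 0.3216
θ = arccos(0.3216) ≈ 71.24°

71.24°


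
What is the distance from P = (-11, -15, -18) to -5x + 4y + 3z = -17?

distance = |a·x₀ + b·y₀ + c·z₀ - d| / √(a² + b² + c²)
  = |(-5)·(-11) + 4·(-15) + 3·(-18) - (-17)| / √((-5)² + 4² + 3²)
  = |55 - 60 - 54 + 17| / √(25 + 16 + 9)
  = |-42| / √50
  = 42 / 7.071
  ≈ 5.94

5.94


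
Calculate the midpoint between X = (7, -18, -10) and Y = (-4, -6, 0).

M = ((x₁+x₂)/2, (y₁+y₂)/2, (z₁+z₂)/2)
  = ((7 - 4)/2, (-18 - 6)/2, (-10 + 0)/2)
  = (3/2, -24/2, -10/2)
  = (1.5, -12, -5)

(1.5, -12, -5)


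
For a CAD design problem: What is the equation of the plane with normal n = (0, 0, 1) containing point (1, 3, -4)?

The plane through P with normal n = (a, b, c) satisfies n·(r - P) = 0,
i.e. ax + by + cz = a·x₀ + b·y₀ + c·z₀.
d = 0·1 + 0·3 + 1·(-4)
  = 0 + 0 - 4
  = -4
Equation: z = -4

z = -4


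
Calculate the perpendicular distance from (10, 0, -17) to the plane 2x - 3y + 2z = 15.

distance = |a·x₀ + b·y₀ + c·z₀ - d| / √(a² + b² + c²)
  = |2·10 + (-3)·0 + 2·(-17) - 15| / √(2² + (-3)² + 2²)
  = |20 + 0 - 34 - 15| / √(4 + 9 + 4)
  = |-29| / √17
  = 29 / 4.123
  ≈ 7.034

7.034


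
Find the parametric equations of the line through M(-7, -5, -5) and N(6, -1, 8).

Direction vector d = N - M = (6 + 7, -1 + 5, 8 + 5) = (13, 4, 13)
Parametric form r = M + t·d:
x = -7 + 13t, y = -5 + 4t, z = -5 + 13t

x = -7 + 13t, y = -5 + 4t, z = -5 + 13t


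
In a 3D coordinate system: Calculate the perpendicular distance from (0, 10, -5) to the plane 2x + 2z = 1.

distance = |a·x₀ + b·y₀ + c·z₀ - d| / √(a² + b² + c²)
  = |2·0 + 0·10 + 2·(-5) - 1| / √(2² + 0² + 2²)
  = |0 + 0 - 10 - 1| / √(4 + 0 + 4)
  = |-11| / √8
  = 11 / 2.828
  ≈ 3.889

3.889


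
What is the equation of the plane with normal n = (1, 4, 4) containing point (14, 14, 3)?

The plane through P with normal n = (a, b, c) satisfies n·(r - P) = 0,
i.e. ax + by + cz = a·x₀ + b·y₀ + c·z₀.
d = 1·14 + 4·14 + 4·3
  = 14 + 56 + 12
  = 82
Equation: x + 4y + 4z = 82

x + 4y + 4z = 82


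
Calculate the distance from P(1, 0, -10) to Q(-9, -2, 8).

d = √[(x₂-x₁)² + (y₂-y₁)² + (z₂-z₁)²]
  = √[(-10)² + (-2)² + 18²]
  = √[100 + 4 + 324]
  = √428
  ≈ 20.69

20.69


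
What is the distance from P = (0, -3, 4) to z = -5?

distance = |a·x₀ + b·y₀ + c·z₀ - d| / √(a² + b² + c²)
  = |0·0 + 0·(-3) + 1·4 - (-5)| / √(0² + 0² + 1²)
  = |0 + 0 + 4 + 5| / √(0 + 0 + 1)
  = |9| / √1
  = 9 / 1
  ≈ 9

9


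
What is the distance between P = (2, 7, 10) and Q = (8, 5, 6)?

d = √[(x₂-x₁)² + (y₂-y₁)² + (z₂-z₁)²]
  = √[6² + (-2)² + (-4)²]
  = √[36 + 4 + 16]
  = √56
  ≈ 7.483

7.483


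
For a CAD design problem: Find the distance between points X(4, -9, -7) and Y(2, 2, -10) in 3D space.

d = √[(x₂-x₁)² + (y₂-y₁)² + (z₂-z₁)²]
  = √[(-2)² + 11² + (-3)²]
  = √[4 + 121 + 9]
  = √134
  ≈ 11.58

11.58


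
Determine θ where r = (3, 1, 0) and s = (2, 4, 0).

r·s = 3·2 + 1·4 + 0·0 = 6 + 4 + 0 = 10
|r| = √(3² + 1² + 0²) = √10 ≈ 3.162
|s| = √(2² + 4² + 0²) = √20 ≈ 4.472
cos θ = (r·s)/(|r||s|) = 10/(3.162·4.472) ≈ 0.7071
θ = arccos(0.7071) ≈ 45°

45°


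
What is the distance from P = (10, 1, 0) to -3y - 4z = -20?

distance = |a·x₀ + b·y₀ + c·z₀ - d| / √(a² + b² + c²)
  = |0·10 + (-3)·1 + (-4)·0 - (-20)| / √(0² + (-3)² + (-4)²)
  = |0 - 3 + 0 + 20| / √(0 + 9 + 16)
  = |17| / √25
  = 17 / 5
  ≈ 3.4

3.4


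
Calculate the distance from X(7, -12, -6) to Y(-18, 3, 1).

d = √[(x₂-x₁)² + (y₂-y₁)² + (z₂-z₁)²]
  = √[(-25)² + 15² + 7²]
  = √[625 + 225 + 49]
  = √899
  ≈ 29.98

29.98


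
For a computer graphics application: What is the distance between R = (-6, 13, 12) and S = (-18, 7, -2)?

d = √[(x₂-x₁)² + (y₂-y₁)² + (z₂-z₁)²]
  = √[(-12)² + (-6)² + (-14)²]
  = √[144 + 36 + 196]
  = √376
  ≈ 19.39

19.39


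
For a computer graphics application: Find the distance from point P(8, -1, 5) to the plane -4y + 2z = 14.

distance = |a·x₀ + b·y₀ + c·z₀ - d| / √(a² + b² + c²)
  = |0·8 + (-4)·(-1) + 2·5 - 14| / √(0² + (-4)² + 2²)
  = |0 + 4 + 10 - 14| / √(0 + 16 + 4)
  = |0| / √20
  = 0 / 4.472
  ≈ 0

0


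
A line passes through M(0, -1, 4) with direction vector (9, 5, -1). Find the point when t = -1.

P(t) = M + t·d
  = (0 + 9·(-1), -1 + 5·(-1), 4 + (-1)·(-1))
  = (0 - 9, -1 - 5, 4 + 1)
  = (-9, -6, 5)

(-9, -6, 5)


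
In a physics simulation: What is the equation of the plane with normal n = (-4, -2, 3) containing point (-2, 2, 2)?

The plane through P with normal n = (a, b, c) satisfies n·(r - P) = 0,
i.e. ax + by + cz = a·x₀ + b·y₀ + c·z₀.
d = (-4)·(-2) + (-2)·2 + 3·2
  = 8 - 4 + 6
  = 10
Equation: -4x - 2y + 3z = 10

-4x - 2y + 3z = 10


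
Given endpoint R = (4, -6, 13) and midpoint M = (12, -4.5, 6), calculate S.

S = 2M - R
  = (2·12 - 4, 2·(-4.5) - (-6), 2·6 - 13)
  = (24 - 4, -9 + 6, 12 - 13)
  = (20, -3, -1)

(20, -3, -1)


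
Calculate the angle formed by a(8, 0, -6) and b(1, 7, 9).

a·b = 8·1 + 0·7 + (-6)·9 = 8 + 0 - 54 = -46
|a| = √(8² + 0² + (-6)²) = √100 ≈ 10
|b| = √(1² + 7² + 9²) = √131 ≈ 11.45
cos θ = (a·b)/(|a||b|) = -46/(10·11.45) ≈ -0.4019
θ = arccos(-0.4019) ≈ 113.7°

113.7°


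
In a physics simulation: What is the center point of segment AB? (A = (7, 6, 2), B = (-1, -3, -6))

M = ((x₁+x₂)/2, (y₁+y₂)/2, (z₁+z₂)/2)
  = ((7 - 1)/2, (6 - 3)/2, (2 - 6)/2)
  = (6/2, 3/2, -4/2)
  = (3, 1.5, -2)

(3, 1.5, -2)


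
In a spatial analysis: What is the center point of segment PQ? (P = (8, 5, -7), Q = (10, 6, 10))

M = ((x₁+x₂)/2, (y₁+y₂)/2, (z₁+z₂)/2)
  = ((8 + 10)/2, (5 + 6)/2, (-7 + 10)/2)
  = (18/2, 11/2, 3/2)
  = (9, 5.5, 1.5)

(9, 5.5, 1.5)


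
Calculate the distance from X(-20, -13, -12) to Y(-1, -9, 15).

d = √[(x₂-x₁)² + (y₂-y₁)² + (z₂-z₁)²]
  = √[19² + 4² + 27²]
  = √[361 + 16 + 729]
  = √1106
  ≈ 33.26

33.26


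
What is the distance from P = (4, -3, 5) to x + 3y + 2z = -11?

distance = |a·x₀ + b·y₀ + c·z₀ - d| / √(a² + b² + c²)
  = |1·4 + 3·(-3) + 2·5 - (-11)| / √(1² + 3² + 2²)
  = |4 - 9 + 10 + 11| / √(1 + 9 + 4)
  = |16| / √14
  = 16 / 3.742
  ≈ 4.276

4.276


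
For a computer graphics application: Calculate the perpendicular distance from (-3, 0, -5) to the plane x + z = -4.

distance = |a·x₀ + b·y₀ + c·z₀ - d| / √(a² + b² + c²)
  = |1·(-3) + 0·0 + 1·(-5) - (-4)| / √(1² + 0² + 1²)
  = |-3 + 0 - 5 + 4| / √(1 + 0 + 1)
  = |-4| / √2
  = 4 / 1.414
  ≈ 2.828

2.828


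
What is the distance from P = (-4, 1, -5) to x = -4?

distance = |a·x₀ + b·y₀ + c·z₀ - d| / √(a² + b² + c²)
  = |1·(-4) + 0·1 + 0·(-5) - (-4)| / √(1² + 0² + 0²)
  = |-4 + 0 + 0 + 4| / √(1 + 0 + 0)
  = |0| / √1
  = 0 / 1
  ≈ 0

0


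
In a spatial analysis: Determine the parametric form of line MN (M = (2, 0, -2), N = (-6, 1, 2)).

Direction vector d = N - M = (-6 - 2, 1 + 0, 2 + 2) = (-8, 1, 4)
Parametric form r = M + t·d:
x = 2 - 8t, y = 0 + t, z = -2 + 4t

x = 2 - 8t, y = 0 + t, z = -2 + 4t


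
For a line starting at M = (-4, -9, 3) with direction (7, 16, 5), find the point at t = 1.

P(t) = M + t·d
  = (-4 + 7·1, -9 + 16·1, 3 + 5·1)
  = (-4 + 7, -9 + 16, 3 + 5)
  = (3, 7, 8)

(3, 7, 8)


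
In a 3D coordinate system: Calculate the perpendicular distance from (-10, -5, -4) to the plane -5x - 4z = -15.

distance = |a·x₀ + b·y₀ + c·z₀ - d| / √(a² + b² + c²)
  = |(-5)·(-10) + 0·(-5) + (-4)·(-4) - (-15)| / √((-5)² + 0² + (-4)²)
  = |50 + 0 + 16 + 15| / √(25 + 0 + 16)
  = |81| / √41
  = 81 / 6.403
  ≈ 12.65

12.65


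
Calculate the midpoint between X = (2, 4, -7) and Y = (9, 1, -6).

M = ((x₁+x₂)/2, (y₁+y₂)/2, (z₁+z₂)/2)
  = ((2 + 9)/2, (4 + 1)/2, (-7 - 6)/2)
  = (11/2, 5/2, -13/2)
  = (5.5, 2.5, -6.5)

(5.5, 2.5, -6.5)


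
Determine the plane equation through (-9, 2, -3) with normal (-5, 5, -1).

The plane through P with normal n = (a, b, c) satisfies n·(r - P) = 0,
i.e. ax + by + cz = a·x₀ + b·y₀ + c·z₀.
d = (-5)·(-9) + 5·2 + (-1)·(-3)
  = 45 + 10 + 3
  = 58
Equation: -5x + 5y - z = 58

-5x + 5y - z = 58


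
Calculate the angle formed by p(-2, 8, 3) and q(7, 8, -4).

p·q = (-2)·7 + 8·8 + 3·(-4) = -14 + 64 - 12 = 38
|p| = √((-2)² + 8² + 3²) = √77 ≈ 8.775
|q| = √(7² + 8² + (-4)²) = √129 ≈ 11.36
cos θ = (p·q)/(|p||q|) = 38/(8.775·11.36) ≈ 0.3813
θ = arccos(0.3813) ≈ 67.59°

67.59°


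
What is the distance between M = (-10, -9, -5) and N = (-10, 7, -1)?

d = √[(x₂-x₁)² + (y₂-y₁)² + (z₂-z₁)²]
  = √[0² + 16² + 4²]
  = √[0 + 256 + 16]
  = √272
  ≈ 16.49

16.49


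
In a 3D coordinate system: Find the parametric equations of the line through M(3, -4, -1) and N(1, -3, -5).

Direction vector d = N - M = (1 - 3, -3 + 4, -5 + 1) = (-2, 1, -4)
Parametric form r = M + t·d:
x = 3 - 2t, y = -4 + t, z = -1 - 4t

x = 3 - 2t, y = -4 + t, z = -1 - 4t


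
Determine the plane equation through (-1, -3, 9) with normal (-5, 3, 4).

The plane through P with normal n = (a, b, c) satisfies n·(r - P) = 0,
i.e. ax + by + cz = a·x₀ + b·y₀ + c·z₀.
d = (-5)·(-1) + 3·(-3) + 4·9
  = 5 - 9 + 36
  = 32
Equation: -5x + 3y + 4z = 32

-5x + 3y + 4z = 32


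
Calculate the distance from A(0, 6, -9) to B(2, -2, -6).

d = √[(x₂-x₁)² + (y₂-y₁)² + (z₂-z₁)²]
  = √[2² + (-8)² + 3²]
  = √[4 + 64 + 9]
  = √77
  ≈ 8.775

8.775


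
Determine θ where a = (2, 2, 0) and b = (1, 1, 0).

a·b = 2·1 + 2·1 + 0·0 = 2 + 2 + 0 = 4
|a| = √(2² + 2² + 0²) = √8 ≈ 2.828
|b| = √(1² + 1² + 0²) = √2 ≈ 1.414
cos θ = (a·b)/(|a||b|) = 4/(2.828·1.414) ≈ 1
θ = arccos(1) ≈ 0°

0°


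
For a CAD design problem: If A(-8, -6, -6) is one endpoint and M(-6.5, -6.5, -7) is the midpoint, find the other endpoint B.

B = 2M - A
  = (2·(-6.5) - (-8), 2·(-6.5) - (-6), 2·(-7) - (-6))
  = (-13 + 8, -13 + 6, -14 + 6)
  = (-5, -7, -8)

(-5, -7, -8)


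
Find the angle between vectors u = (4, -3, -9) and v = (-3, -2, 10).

u·v = 4·(-3) + (-3)·(-2) + (-9)·10 = -12 + 6 - 90 = -96
|u| = √(4² + (-3)² + (-9)²) = √106 ≈ 10.3
|v| = √((-3)² + (-2)² + 10²) = √113 ≈ 10.63
cos θ = (u·v)/(|u||v|) = -96/(10.3·10.63) ≈ -0.8772
θ = arccos(-0.8772) ≈ 151.3°

151.3°


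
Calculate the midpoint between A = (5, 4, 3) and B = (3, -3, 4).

M = ((x₁+x₂)/2, (y₁+y₂)/2, (z₁+z₂)/2)
  = ((5 + 3)/2, (4 - 3)/2, (3 + 4)/2)
  = (8/2, 1/2, 7/2)
  = (4, 0.5, 3.5)

(4, 0.5, 3.5)


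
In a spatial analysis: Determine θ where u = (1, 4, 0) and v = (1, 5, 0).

u·v = 1·1 + 4·5 + 0·0 = 1 + 20 + 0 = 21
|u| = √(1² + 4² + 0²) = √17 ≈ 4.123
|v| = √(1² + 5² + 0²) = √26 ≈ 5.099
cos θ = (u·v)/(|u||v|) = 21/(4.123·5.099) ≈ 0.9989
θ = arccos(0.9989) ≈ 2.726°

2.726°


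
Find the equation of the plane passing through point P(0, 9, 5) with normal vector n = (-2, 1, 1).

The plane through P with normal n = (a, b, c) satisfies n·(r - P) = 0,
i.e. ax + by + cz = a·x₀ + b·y₀ + c·z₀.
d = (-2)·0 + 1·9 + 1·5
  = 0 + 9 + 5
  = 14
Equation: -2x + y + z = 14

-2x + y + z = 14


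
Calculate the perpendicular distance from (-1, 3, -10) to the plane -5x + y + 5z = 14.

distance = |a·x₀ + b·y₀ + c·z₀ - d| / √(a² + b² + c²)
  = |(-5)·(-1) + 1·3 + 5·(-10) - 14| / √((-5)² + 1² + 5²)
  = |5 + 3 - 50 - 14| / √(25 + 1 + 25)
  = |-56| / √51
  = 56 / 7.141
  ≈ 7.842

7.842


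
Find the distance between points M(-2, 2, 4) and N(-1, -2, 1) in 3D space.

d = √[(x₂-x₁)² + (y₂-y₁)² + (z₂-z₁)²]
  = √[1² + (-4)² + (-3)²]
  = √[1 + 16 + 9]
  = √26
  ≈ 5.099

5.099


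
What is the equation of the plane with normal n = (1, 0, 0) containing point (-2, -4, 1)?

The plane through P with normal n = (a, b, c) satisfies n·(r - P) = 0,
i.e. ax + by + cz = a·x₀ + b·y₀ + c·z₀.
d = 1·(-2) + 0·(-4) + 0·1
  = -2 + 0 + 0
  = -2
Equation: x = -2

x = -2


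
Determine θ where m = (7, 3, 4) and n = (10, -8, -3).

m·n = 7·10 + 3·(-8) + 4·(-3) = 70 - 24 - 12 = 34
|m| = √(7² + 3² + 4²) = √74 ≈ 8.602
|n| = √(10² + (-8)² + (-3)²) = √173 ≈ 13.15
cos θ = (m·n)/(|m||n|) = 34/(8.602·13.15) ≈ 0.3005
θ = arccos(0.3005) ≈ 72.51°

72.51°


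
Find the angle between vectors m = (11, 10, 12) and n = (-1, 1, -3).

m·n = 11·(-1) + 10·1 + 12·(-3) = -11 + 10 - 36 = -37
|m| = √(11² + 10² + 12²) = √365 ≈ 19.1
|n| = √((-1)² + 1² + (-3)²) = √11 ≈ 3.317
cos θ = (m·n)/(|m||n|) = -37/(19.1·3.317) ≈ -0.5839
θ = arccos(-0.5839) ≈ 125.7°

125.7°


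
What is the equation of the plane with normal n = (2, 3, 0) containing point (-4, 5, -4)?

The plane through P with normal n = (a, b, c) satisfies n·(r - P) = 0,
i.e. ax + by + cz = a·x₀ + b·y₀ + c·z₀.
d = 2·(-4) + 3·5 + 0·(-4)
  = -8 + 15 + 0
  = 7
Equation: 2x + 3y = 7

2x + 3y = 7


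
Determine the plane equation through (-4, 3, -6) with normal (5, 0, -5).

The plane through P with normal n = (a, b, c) satisfies n·(r - P) = 0,
i.e. ax + by + cz = a·x₀ + b·y₀ + c·z₀.
d = 5·(-4) + 0·3 + (-5)·(-6)
  = -20 + 0 + 30
  = 10
Equation: 5x - 5z = 10

5x - 5z = 10


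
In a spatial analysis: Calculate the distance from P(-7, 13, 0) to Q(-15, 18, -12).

d = √[(x₂-x₁)² + (y₂-y₁)² + (z₂-z₁)²]
  = √[(-8)² + 5² + (-12)²]
  = √[64 + 25 + 144]
  = √233
  ≈ 15.26

15.26


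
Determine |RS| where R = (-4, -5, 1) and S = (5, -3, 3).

d = √[(x₂-x₁)² + (y₂-y₁)² + (z₂-z₁)²]
  = √[9² + 2² + 2²]
  = √[81 + 4 + 4]
  = √89
  ≈ 9.434

9.434


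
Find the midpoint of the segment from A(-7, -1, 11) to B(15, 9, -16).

M = ((x₁+x₂)/2, (y₁+y₂)/2, (z₁+z₂)/2)
  = ((-7 + 15)/2, (-1 + 9)/2, (11 - 16)/2)
  = (8/2, 8/2, -5/2)
  = (4, 4, -2.5)

(4, 4, -2.5)


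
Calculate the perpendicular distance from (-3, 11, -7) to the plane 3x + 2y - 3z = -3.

distance = |a·x₀ + b·y₀ + c·z₀ - d| / √(a² + b² + c²)
  = |3·(-3) + 2·11 + (-3)·(-7) - (-3)| / √(3² + 2² + (-3)²)
  = |-9 + 22 + 21 + 3| / √(9 + 4 + 9)
  = |37| / √22
  = 37 / 4.69
  ≈ 7.888

7.888


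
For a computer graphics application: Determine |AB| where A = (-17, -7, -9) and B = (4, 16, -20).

d = √[(x₂-x₁)² + (y₂-y₁)² + (z₂-z₁)²]
  = √[21² + 23² + (-11)²]
  = √[441 + 529 + 121]
  = √1091
  ≈ 33.03

33.03


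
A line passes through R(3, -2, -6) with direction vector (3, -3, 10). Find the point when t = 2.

P(t) = R + t·d
  = (3 + 3·2, -2 + (-3)·2, -6 + 10·2)
  = (3 + 6, -2 - 6, -6 + 20)
  = (9, -8, 14)

(9, -8, 14)


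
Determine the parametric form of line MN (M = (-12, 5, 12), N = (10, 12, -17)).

Direction vector d = N - M = (10 + 12, 12 - 5, -17 - 12) = (22, 7, -29)
Parametric form r = M + t·d:
x = -12 + 22t, y = 5 + 7t, z = 12 - 29t

x = -12 + 22t, y = 5 + 7t, z = 12 - 29t


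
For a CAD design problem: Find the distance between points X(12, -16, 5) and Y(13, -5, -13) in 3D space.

d = √[(x₂-x₁)² + (y₂-y₁)² + (z₂-z₁)²]
  = √[1² + 11² + (-18)²]
  = √[1 + 121 + 324]
  = √446
  ≈ 21.12

21.12


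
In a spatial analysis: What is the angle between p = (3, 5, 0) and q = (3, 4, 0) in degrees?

p·q = 3·3 + 5·4 + 0·0 = 9 + 20 + 0 = 29
|p| = √(3² + 5² + 0²) = √34 ≈ 5.831
|q| = √(3² + 4² + 0²) = √25 ≈ 5
cos θ = (p·q)/(|p||q|) = 29/(5.831·5) ≈ 0.9947
θ = arccos(0.9947) ≈ 5.906°

5.906°


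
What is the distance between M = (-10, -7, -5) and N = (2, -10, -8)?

d = √[(x₂-x₁)² + (y₂-y₁)² + (z₂-z₁)²]
  = √[12² + (-3)² + (-3)²]
  = √[144 + 9 + 9]
  = √162
  ≈ 12.73

12.73


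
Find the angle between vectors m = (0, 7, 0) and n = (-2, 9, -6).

m·n = 0·(-2) + 7·9 + 0·(-6) = 0 + 63 + 0 = 63
|m| = √(0² + 7² + 0²) = √49 ≈ 7
|n| = √((-2)² + 9² + (-6)²) = √121 ≈ 11
cos θ = (m·n)/(|m||n|) = 63/(7·11) ≈ 0.8182
θ = arccos(0.8182) ≈ 35.1°

35.1°


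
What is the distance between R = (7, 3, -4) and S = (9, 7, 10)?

d = √[(x₂-x₁)² + (y₂-y₁)² + (z₂-z₁)²]
  = √[2² + 4² + 14²]
  = √[4 + 16 + 196]
  = √216
  ≈ 14.7

14.7


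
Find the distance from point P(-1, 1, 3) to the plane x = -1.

distance = |a·x₀ + b·y₀ + c·z₀ - d| / √(a² + b² + c²)
  = |1·(-1) + 0·1 + 0·3 - (-1)| / √(1² + 0² + 0²)
  = |-1 + 0 + 0 + 1| / √(1 + 0 + 0)
  = |0| / √1
  = 0 / 1
  ≈ 0

0


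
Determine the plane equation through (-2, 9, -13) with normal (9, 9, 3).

The plane through P with normal n = (a, b, c) satisfies n·(r - P) = 0,
i.e. ax + by + cz = a·x₀ + b·y₀ + c·z₀.
d = 9·(-2) + 9·9 + 3·(-13)
  = -18 + 81 - 39
  = 24
Equation: 9x + 9y + 3z = 24

9x + 9y + 3z = 24


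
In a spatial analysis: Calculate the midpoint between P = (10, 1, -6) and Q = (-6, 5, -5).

M = ((x₁+x₂)/2, (y₁+y₂)/2, (z₁+z₂)/2)
  = ((10 - 6)/2, (1 + 5)/2, (-6 - 5)/2)
  = (4/2, 6/2, -11/2)
  = (2, 3, -5.5)

(2, 3, -5.5)


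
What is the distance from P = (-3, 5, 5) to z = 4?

distance = |a·x₀ + b·y₀ + c·z₀ - d| / √(a² + b² + c²)
  = |0·(-3) + 0·5 + 1·5 - 4| / √(0² + 0² + 1²)
  = |0 + 0 + 5 - 4| / √(0 + 0 + 1)
  = |1| / √1
  = 1 / 1
  ≈ 1

1


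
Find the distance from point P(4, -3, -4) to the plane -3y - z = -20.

distance = |a·x₀ + b·y₀ + c·z₀ - d| / √(a² + b² + c²)
  = |0·4 + (-3)·(-3) + (-1)·(-4) - (-20)| / √(0² + (-3)² + (-1)²)
  = |0 + 9 + 4 + 20| / √(0 + 9 + 1)
  = |33| / √10
  = 33 / 3.162
  ≈ 10.44

10.44
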